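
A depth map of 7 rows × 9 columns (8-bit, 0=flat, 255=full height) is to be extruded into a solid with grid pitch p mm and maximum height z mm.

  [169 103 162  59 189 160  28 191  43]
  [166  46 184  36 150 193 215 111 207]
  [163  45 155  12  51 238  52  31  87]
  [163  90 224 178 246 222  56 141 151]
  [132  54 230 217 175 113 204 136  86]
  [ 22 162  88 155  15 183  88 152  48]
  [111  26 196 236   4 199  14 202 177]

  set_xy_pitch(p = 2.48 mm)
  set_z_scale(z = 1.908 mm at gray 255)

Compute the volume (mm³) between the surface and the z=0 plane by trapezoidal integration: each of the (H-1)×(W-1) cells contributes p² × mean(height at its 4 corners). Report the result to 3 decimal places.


288.542

height_mm = gray/255 × 1.908; cell vol = 2.48² × mean(4 corners)
unit = 2.48² × 1.908 / (4×255) = 0.0115049 mm³ per gray-sum
row 0: Σ corner-gray over 8 cells = 4239  → 48.7691
row 1: Σ corner-gray over 8 cells = 3661  → 42.1193
row 2: Σ corner-gray over 8 cells = 4046  → 46.5487
row 3: Σ corner-gray over 8 cells = 5104  → 58.7208
row 4: Σ corner-gray over 8 cells = 4232  → 48.6886
row 5: Σ corner-gray over 8 cells = 3798  → 43.6955
Σ rows: total corner-gray = 25080  → 288.5420 mm³


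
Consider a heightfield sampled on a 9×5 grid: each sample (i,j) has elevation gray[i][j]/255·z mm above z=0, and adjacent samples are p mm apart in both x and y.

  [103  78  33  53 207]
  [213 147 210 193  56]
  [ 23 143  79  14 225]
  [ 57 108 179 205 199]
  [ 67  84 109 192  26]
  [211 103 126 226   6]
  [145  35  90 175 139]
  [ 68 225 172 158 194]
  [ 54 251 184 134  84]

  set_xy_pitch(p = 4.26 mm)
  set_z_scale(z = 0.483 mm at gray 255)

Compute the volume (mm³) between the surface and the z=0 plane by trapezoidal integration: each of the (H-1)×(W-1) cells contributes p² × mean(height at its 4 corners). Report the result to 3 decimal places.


146.638

height_mm = gray/255 × 0.483; cell vol = 4.26² × mean(4 corners)
unit = 4.26² × 0.483 / (4×255) = 0.00859342 mm³ per gray-sum
row 0: Σ corner-gray over 4 cells = 2007  → 17.2470
row 1: Σ corner-gray over 4 cells = 2089  → 17.9517
row 2: Σ corner-gray over 4 cells = 1960  → 16.8431
row 3: Σ corner-gray over 4 cells = 2103  → 18.0720
row 4: Σ corner-gray over 4 cells = 1990  → 17.1009
row 5: Σ corner-gray over 4 cells = 2011  → 17.2814
row 6: Σ corner-gray over 4 cells = 2256  → 19.3868
row 7: Σ corner-gray over 4 cells = 2648  → 22.7554
Σ rows: total corner-gray = 17064  → 146.6382 mm³


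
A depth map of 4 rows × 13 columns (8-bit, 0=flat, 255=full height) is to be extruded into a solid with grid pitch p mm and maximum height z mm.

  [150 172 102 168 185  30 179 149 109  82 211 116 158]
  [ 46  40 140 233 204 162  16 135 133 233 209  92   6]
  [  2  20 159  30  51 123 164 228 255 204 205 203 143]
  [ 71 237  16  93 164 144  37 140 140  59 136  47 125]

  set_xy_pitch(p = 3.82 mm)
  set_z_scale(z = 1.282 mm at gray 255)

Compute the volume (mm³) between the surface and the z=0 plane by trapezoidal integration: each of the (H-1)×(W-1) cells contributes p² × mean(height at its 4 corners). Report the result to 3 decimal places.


353.718

height_mm = gray/255 × 1.282; cell vol = 3.82² × mean(4 corners)
unit = 3.82² × 1.282 / (4×255) = 0.0183406 mm³ per gray-sum
row 0: Σ corner-gray over 12 cells = 6560  → 120.3146
row 1: Σ corner-gray over 12 cells = 6675  → 122.4238
row 2: Σ corner-gray over 12 cells = 6051  → 110.9792
Σ rows: total corner-gray = 19286  → 353.7177 mm³


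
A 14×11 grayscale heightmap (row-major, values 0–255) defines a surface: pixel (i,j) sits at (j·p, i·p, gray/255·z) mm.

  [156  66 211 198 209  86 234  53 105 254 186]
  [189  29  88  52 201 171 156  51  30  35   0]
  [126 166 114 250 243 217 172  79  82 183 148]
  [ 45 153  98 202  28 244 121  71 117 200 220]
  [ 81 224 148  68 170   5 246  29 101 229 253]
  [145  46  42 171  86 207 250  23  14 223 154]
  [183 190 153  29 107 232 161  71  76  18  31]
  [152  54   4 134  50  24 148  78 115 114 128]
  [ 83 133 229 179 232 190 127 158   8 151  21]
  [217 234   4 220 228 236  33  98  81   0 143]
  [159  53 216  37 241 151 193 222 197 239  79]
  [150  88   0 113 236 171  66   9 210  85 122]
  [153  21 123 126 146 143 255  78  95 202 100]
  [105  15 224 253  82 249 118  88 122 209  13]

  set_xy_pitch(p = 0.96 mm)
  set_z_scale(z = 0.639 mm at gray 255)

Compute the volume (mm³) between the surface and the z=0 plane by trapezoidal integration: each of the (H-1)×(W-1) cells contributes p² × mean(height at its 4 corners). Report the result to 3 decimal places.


39.015

height_mm = gray/255 × 0.639; cell vol = 0.96² × mean(4 corners)
unit = 0.96² × 0.639 / (4×255) = 0.000577355 mm³ per gray-sum
row 0: Σ corner-gray over 10 cells = 4989  → 2.8804
row 1: Σ corner-gray over 10 cells = 5101  → 2.9451
row 2: Σ corner-gray over 10 cells = 6019  → 3.4751
row 3: Σ corner-gray over 10 cells = 5507  → 3.1795
row 4: Σ corner-gray over 10 cells = 5197  → 3.0005
row 5: Σ corner-gray over 10 cells = 4711  → 2.7199
row 6: Σ corner-gray over 10 cells = 4010  → 2.3152
row 7: Σ corner-gray over 10 cells = 4640  → 2.6789
row 8: Σ corner-gray over 10 cells = 5546  → 3.2020
row 9: Σ corner-gray over 10 cells = 5964  → 3.4433
row 10: Σ corner-gray over 10 cells = 5564  → 3.2124
row 11: Σ corner-gray over 10 cells = 4859  → 2.8054
row 12: Σ corner-gray over 10 cells = 5469  → 3.1576
Σ rows: total corner-gray = 67576  → 39.0154 mm³


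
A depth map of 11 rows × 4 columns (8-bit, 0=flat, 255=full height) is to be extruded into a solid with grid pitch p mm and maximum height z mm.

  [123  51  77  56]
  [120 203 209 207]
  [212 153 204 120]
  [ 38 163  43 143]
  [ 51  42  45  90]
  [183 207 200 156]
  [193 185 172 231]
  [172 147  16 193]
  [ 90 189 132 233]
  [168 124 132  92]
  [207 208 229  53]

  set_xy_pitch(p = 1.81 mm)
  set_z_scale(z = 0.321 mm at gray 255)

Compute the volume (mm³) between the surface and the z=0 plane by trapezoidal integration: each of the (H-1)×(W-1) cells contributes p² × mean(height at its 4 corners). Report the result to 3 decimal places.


height_mm = gray/255 × 0.321; cell vol = 1.81² × mean(4 corners)
unit = 1.81² × 0.321 / (4×255) = 0.00103101 mm³ per gray-sum
row 0: Σ corner-gray over 3 cells = 1586  → 1.6352
row 1: Σ corner-gray over 3 cells = 2197  → 2.2651
row 2: Σ corner-gray over 3 cells = 1639  → 1.6898
row 3: Σ corner-gray over 3 cells = 908  → 0.9362
row 4: Σ corner-gray over 3 cells = 1468  → 1.5135
row 5: Σ corner-gray over 3 cells = 2291  → 2.3620
row 6: Σ corner-gray over 3 cells = 1829  → 1.8857
row 7: Σ corner-gray over 3 cells = 1656  → 1.7073
row 8: Σ corner-gray over 3 cells = 1737  → 1.7909
row 9: Σ corner-gray over 3 cells = 1906  → 1.9651
Σ rows: total corner-gray = 17217  → 17.7509 mm³

17.751


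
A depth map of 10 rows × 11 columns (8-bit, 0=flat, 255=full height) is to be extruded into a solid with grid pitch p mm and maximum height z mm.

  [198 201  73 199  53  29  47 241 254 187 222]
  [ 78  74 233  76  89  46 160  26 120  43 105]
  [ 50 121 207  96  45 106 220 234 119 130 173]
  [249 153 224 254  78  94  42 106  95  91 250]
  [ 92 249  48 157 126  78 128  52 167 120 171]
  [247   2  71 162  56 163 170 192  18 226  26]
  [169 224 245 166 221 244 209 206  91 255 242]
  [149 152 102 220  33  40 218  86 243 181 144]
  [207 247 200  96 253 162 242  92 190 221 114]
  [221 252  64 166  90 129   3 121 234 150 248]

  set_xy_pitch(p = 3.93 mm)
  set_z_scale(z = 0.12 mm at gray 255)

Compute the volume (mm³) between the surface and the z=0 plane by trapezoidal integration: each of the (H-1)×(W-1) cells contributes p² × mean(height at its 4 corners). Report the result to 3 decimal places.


94.543

height_mm = gray/255 × 0.12; cell vol = 3.93² × mean(4 corners)
unit = 3.93² × 0.12 / (4×255) = 0.00181705 mm³ per gray-sum
row 0: Σ corner-gray over 10 cells = 4905  → 8.9126
row 1: Σ corner-gray over 10 cells = 4696  → 8.5329
row 2: Σ corner-gray over 10 cells = 5552  → 10.0882
row 3: Σ corner-gray over 10 cells = 5286  → 9.6049
row 4: Σ corner-gray over 10 cells = 4906  → 8.9144
row 5: Σ corner-gray over 10 cells = 6526  → 11.8580
row 6: Σ corner-gray over 10 cells = 6976  → 12.6757
row 7: Σ corner-gray over 10 cells = 6570  → 11.9380
row 8: Σ corner-gray over 10 cells = 6614  → 12.0179
Σ rows: total corner-gray = 52031  → 94.5428 mm³


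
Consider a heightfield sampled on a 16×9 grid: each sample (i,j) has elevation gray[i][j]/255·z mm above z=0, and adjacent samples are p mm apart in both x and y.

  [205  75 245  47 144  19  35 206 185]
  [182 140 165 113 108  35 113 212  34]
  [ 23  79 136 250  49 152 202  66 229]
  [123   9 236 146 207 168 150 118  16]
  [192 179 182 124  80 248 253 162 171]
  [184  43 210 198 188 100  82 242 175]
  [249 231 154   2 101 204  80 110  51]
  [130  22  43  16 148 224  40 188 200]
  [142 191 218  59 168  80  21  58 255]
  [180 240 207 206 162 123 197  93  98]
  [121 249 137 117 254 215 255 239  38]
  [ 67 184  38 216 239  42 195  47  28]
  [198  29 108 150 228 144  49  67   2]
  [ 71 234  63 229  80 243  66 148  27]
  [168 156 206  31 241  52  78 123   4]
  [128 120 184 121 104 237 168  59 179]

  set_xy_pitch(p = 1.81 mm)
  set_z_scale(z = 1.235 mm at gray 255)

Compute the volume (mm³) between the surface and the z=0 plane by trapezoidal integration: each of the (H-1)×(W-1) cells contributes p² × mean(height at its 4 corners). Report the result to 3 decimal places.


263.675

height_mm = gray/255 × 1.235; cell vol = 1.81² × mean(4 corners)
unit = 1.81² × 1.235 / (4×255) = 0.00396665 mm³ per gray-sum
row 0: Σ corner-gray over 8 cells = 3920  → 15.5493
row 1: Σ corner-gray over 8 cells = 4108  → 16.2950
row 2: Σ corner-gray over 8 cells = 4327  → 17.1637
row 3: Σ corner-gray over 8 cells = 5026  → 19.9364
row 4: Σ corner-gray over 8 cells = 5304  → 21.0391
row 5: Σ corner-gray over 8 cells = 4549  → 18.0443
row 6: Σ corner-gray over 8 cells = 3756  → 14.8987
row 7: Σ corner-gray over 8 cells = 3679  → 14.5933
row 8: Σ corner-gray over 8 cells = 4721  → 18.7266
row 9: Σ corner-gray over 8 cells = 5825  → 23.1057
row 10: Σ corner-gray over 8 cells = 5108  → 20.2617
row 11: Σ corner-gray over 8 cells = 3767  → 14.9424
row 12: Σ corner-gray over 8 cells = 3974  → 15.7635
row 13: Σ corner-gray over 8 cells = 4170  → 16.5409
row 14: Σ corner-gray over 8 cells = 4239  → 16.8146
Σ rows: total corner-gray = 66473  → 263.6752 mm³


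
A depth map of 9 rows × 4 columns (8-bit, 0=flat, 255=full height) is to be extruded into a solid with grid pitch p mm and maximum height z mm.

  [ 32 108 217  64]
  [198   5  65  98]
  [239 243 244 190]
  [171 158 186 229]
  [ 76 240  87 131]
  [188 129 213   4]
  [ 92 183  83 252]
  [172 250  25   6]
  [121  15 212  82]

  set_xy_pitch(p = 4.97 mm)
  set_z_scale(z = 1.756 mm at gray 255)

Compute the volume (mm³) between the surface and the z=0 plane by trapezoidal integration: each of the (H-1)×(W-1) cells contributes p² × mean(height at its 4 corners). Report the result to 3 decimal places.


height_mm = gray/255 × 1.756; cell vol = 4.97² × mean(4 corners)
unit = 4.97² × 1.756 / (4×255) = 0.0425243 mm³ per gray-sum
row 0: Σ corner-gray over 3 cells = 1182  → 50.2637
row 1: Σ corner-gray over 3 cells = 1839  → 78.2022
row 2: Σ corner-gray over 3 cells = 2491  → 105.9280
row 3: Σ corner-gray over 3 cells = 1949  → 82.8798
row 4: Σ corner-gray over 3 cells = 1737  → 73.8647
row 5: Σ corner-gray over 3 cells = 1752  → 74.5026
row 6: Σ corner-gray over 3 cells = 1604  → 68.2090
row 7: Σ corner-gray over 3 cells = 1385  → 58.8961
Σ rows: total corner-gray = 13939  → 592.7461 mm³

592.746


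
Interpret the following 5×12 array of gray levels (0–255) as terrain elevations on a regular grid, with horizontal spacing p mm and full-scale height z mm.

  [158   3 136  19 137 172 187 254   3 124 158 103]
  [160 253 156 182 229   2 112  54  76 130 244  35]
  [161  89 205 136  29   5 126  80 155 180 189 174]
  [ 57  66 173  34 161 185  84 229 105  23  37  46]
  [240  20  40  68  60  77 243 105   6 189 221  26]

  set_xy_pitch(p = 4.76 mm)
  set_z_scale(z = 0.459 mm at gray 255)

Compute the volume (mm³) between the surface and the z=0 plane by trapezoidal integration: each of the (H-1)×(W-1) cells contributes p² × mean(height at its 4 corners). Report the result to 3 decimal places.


215.674

height_mm = gray/255 × 0.459; cell vol = 4.76² × mean(4 corners)
unit = 4.76² × 0.459 / (4×255) = 0.0101959 mm³ per gray-sum
row 0: Σ corner-gray over 11 cells = 5718  → 58.3003
row 1: Σ corner-gray over 11 cells = 5794  → 59.0752
row 2: Σ corner-gray over 11 cells = 5020  → 51.1835
row 3: Σ corner-gray over 11 cells = 4621  → 47.1153
Σ rows: total corner-gray = 21153  → 215.6743 mm³


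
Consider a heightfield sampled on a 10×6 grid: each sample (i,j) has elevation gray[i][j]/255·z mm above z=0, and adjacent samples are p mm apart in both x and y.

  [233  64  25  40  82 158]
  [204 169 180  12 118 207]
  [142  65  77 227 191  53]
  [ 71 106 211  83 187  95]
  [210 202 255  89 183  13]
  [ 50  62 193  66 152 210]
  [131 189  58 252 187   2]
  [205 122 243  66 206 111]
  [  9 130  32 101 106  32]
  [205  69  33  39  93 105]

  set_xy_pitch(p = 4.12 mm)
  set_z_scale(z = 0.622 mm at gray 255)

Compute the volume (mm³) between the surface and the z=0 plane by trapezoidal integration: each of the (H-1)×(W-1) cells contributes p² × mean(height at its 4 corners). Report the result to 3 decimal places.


height_mm = gray/255 × 0.622; cell vol = 4.12² × mean(4 corners)
unit = 4.12² × 0.622 / (4×255) = 0.0103511 mm³ per gray-sum
row 0: Σ corner-gray over 5 cells = 2182  → 22.5860
row 1: Σ corner-gray over 5 cells = 2684  → 27.7822
row 2: Σ corner-gray over 5 cells = 2655  → 27.4821
row 3: Σ corner-gray over 5 cells = 3021  → 31.2705
row 4: Σ corner-gray over 5 cells = 2887  → 29.8835
row 5: Σ corner-gray over 5 cells = 2711  → 28.0617
row 6: Σ corner-gray over 5 cells = 3095  → 32.0365
row 7: Σ corner-gray over 5 cells = 2369  → 24.5217
row 8: Σ corner-gray over 5 cells = 1557  → 16.1166
Σ rows: total corner-gray = 23161  → 239.7408 mm³

239.741


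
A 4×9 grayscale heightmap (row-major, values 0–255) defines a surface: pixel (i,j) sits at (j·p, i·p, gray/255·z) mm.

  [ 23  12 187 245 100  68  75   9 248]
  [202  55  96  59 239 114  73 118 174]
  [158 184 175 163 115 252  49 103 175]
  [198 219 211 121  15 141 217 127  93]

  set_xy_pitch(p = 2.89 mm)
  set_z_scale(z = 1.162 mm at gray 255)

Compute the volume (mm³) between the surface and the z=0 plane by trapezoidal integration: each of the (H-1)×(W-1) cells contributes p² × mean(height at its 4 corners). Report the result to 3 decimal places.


120.401

height_mm = gray/255 × 1.162; cell vol = 2.89² × mean(4 corners)
unit = 2.89² × 1.162 / (4×255) = 0.00951484 mm³ per gray-sum
row 0: Σ corner-gray over 8 cells = 3547  → 33.7491
row 1: Σ corner-gray over 8 cells = 4299  → 40.9043
row 2: Σ corner-gray over 8 cells = 4808  → 45.7474
Σ rows: total corner-gray = 12654  → 120.4008 mm³


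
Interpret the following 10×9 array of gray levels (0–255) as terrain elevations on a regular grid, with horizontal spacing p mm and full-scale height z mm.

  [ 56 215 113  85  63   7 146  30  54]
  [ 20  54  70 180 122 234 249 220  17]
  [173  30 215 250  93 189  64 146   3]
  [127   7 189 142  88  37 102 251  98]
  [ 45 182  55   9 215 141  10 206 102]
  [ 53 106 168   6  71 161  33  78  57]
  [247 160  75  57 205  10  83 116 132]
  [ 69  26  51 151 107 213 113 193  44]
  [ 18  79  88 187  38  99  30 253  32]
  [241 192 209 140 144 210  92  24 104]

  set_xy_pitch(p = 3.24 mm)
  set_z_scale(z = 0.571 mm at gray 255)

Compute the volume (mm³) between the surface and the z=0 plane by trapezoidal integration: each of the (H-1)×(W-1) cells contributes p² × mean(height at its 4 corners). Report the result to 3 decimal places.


194.498

height_mm = gray/255 × 0.571; cell vol = 3.24² × mean(4 corners)
unit = 3.24² × 0.571 / (4×255) = 0.0058766 mm³ per gray-sum
row 0: Σ corner-gray over 8 cells = 3723  → 21.8786
row 1: Σ corner-gray over 8 cells = 4445  → 26.1215
row 2: Σ corner-gray over 8 cells = 4007  → 23.5475
row 3: Σ corner-gray over 8 cells = 3640  → 21.3908
row 4: Σ corner-gray over 8 cells = 3139  → 18.4466
row 5: Σ corner-gray over 8 cells = 3147  → 18.4937
row 6: Σ corner-gray over 8 cells = 3612  → 21.2263
row 7: Σ corner-gray over 8 cells = 3419  → 20.0921
row 8: Σ corner-gray over 8 cells = 3965  → 23.3007
Σ rows: total corner-gray = 33097  → 194.4978 mm³


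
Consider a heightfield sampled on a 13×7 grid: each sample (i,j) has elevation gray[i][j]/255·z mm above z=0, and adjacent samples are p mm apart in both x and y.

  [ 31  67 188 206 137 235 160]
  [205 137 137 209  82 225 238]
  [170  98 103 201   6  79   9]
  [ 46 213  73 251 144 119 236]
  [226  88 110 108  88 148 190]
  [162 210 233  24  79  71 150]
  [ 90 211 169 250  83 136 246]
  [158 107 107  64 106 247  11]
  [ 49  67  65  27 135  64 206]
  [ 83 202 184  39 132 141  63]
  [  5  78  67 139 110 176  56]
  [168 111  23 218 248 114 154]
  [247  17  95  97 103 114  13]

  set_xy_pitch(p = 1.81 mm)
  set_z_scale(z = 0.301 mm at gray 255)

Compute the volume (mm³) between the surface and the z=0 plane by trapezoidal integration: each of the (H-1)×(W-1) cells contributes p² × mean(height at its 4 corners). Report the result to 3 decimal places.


height_mm = gray/255 × 0.301; cell vol = 1.81² × mean(4 corners)
unit = 1.81² × 0.301 / (4×255) = 0.000966771 mm³ per gray-sum
row 0: Σ corner-gray over 6 cells = 3880  → 3.7511
row 1: Σ corner-gray over 6 cells = 3176  → 3.0705
row 2: Σ corner-gray over 6 cells = 3035  → 2.9341
row 3: Σ corner-gray over 6 cells = 3382  → 3.2696
row 4: Σ corner-gray over 6 cells = 3046  → 2.9448
row 5: Σ corner-gray over 6 cells = 3580  → 3.4610
row 6: Σ corner-gray over 6 cells = 3465  → 3.3499
row 7: Σ corner-gray over 6 cells = 2402  → 2.3222
row 8: Σ corner-gray over 6 cells = 2513  → 2.4295
row 9: Σ corner-gray over 6 cells = 2743  → 2.6519
row 10: Σ corner-gray over 6 cells = 2951  → 2.8529
row 11: Σ corner-gray over 6 cells = 2862  → 2.7669
Σ rows: total corner-gray = 37035  → 35.8044 mm³

35.804


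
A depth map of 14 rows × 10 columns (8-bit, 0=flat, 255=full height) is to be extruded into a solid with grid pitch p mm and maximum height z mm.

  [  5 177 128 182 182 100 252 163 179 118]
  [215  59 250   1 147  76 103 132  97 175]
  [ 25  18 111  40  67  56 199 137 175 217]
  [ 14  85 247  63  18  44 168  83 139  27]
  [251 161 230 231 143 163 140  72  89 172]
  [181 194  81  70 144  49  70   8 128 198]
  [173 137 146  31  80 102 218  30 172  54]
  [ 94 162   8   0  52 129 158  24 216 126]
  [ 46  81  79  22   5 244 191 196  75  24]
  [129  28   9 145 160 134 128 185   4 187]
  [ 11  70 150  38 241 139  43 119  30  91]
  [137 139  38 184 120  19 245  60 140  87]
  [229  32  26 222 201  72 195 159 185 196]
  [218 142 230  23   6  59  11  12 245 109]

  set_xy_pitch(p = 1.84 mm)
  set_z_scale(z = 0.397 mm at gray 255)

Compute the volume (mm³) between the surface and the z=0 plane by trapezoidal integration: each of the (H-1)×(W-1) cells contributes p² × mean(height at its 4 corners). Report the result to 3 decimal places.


70.596

height_mm = gray/255 × 0.397; cell vol = 1.84² × mean(4 corners)
unit = 1.84² × 0.397 / (4×255) = 0.00131773 mm³ per gray-sum
row 0: Σ corner-gray over 9 cells = 4969  → 6.5478
row 1: Σ corner-gray over 9 cells = 3968  → 5.2287
row 2: Σ corner-gray over 9 cells = 3583  → 4.7214
row 3: Σ corner-gray over 9 cells = 4616  → 6.0826
row 4: Σ corner-gray over 9 cells = 4748  → 6.2566
row 5: Σ corner-gray over 9 cells = 3926  → 5.1734
row 6: Σ corner-gray over 9 cells = 3777  → 4.9771
row 7: Σ corner-gray over 9 cells = 3574  → 4.7096
row 8: Σ corner-gray over 9 cells = 3758  → 4.9520
row 9: Σ corner-gray over 9 cells = 3664  → 4.8282
row 10: Σ corner-gray over 9 cells = 3876  → 5.1075
row 11: Σ corner-gray over 9 cells = 4723  → 6.2236
row 12: Σ corner-gray over 9 cells = 4392  → 5.7875
Σ rows: total corner-gray = 53574  → 70.5960 mm³


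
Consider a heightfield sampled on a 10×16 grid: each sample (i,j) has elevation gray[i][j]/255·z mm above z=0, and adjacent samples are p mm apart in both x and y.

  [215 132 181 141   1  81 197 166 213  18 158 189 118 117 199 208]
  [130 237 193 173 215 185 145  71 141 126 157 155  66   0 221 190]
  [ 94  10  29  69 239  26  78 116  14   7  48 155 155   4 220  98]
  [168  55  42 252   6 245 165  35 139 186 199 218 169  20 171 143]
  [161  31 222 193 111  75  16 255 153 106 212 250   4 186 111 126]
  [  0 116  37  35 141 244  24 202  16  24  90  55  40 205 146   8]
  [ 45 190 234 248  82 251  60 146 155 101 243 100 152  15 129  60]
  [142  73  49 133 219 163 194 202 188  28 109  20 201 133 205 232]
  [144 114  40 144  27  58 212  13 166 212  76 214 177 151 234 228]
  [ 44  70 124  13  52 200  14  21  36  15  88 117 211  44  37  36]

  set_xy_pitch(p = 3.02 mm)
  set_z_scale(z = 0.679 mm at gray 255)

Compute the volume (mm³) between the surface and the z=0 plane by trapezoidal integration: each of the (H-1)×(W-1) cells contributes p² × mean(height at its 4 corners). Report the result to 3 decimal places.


410.537

height_mm = gray/255 × 0.679; cell vol = 3.02² × mean(4 corners)
unit = 3.02² × 0.679 / (4×255) = 0.00607133 mm³ per gray-sum
row 0: Σ corner-gray over 15 cells = 8735  → 53.0330
row 1: Σ corner-gray over 15 cells = 7022  → 42.6328
row 2: Σ corner-gray over 15 cells = 6647  → 40.3561
row 3: Σ corner-gray over 15 cells = 8252  → 50.1006
row 4: Σ corner-gray over 15 cells = 6895  → 41.8618
row 5: Σ corner-gray over 15 cells = 7075  → 42.9546
row 6: Σ corner-gray over 15 cells = 8525  → 51.7580
row 7: Σ corner-gray over 15 cells = 8256  → 50.1249
row 8: Σ corner-gray over 15 cells = 6212  → 37.7151
Σ rows: total corner-gray = 67619  → 410.5369 mm³


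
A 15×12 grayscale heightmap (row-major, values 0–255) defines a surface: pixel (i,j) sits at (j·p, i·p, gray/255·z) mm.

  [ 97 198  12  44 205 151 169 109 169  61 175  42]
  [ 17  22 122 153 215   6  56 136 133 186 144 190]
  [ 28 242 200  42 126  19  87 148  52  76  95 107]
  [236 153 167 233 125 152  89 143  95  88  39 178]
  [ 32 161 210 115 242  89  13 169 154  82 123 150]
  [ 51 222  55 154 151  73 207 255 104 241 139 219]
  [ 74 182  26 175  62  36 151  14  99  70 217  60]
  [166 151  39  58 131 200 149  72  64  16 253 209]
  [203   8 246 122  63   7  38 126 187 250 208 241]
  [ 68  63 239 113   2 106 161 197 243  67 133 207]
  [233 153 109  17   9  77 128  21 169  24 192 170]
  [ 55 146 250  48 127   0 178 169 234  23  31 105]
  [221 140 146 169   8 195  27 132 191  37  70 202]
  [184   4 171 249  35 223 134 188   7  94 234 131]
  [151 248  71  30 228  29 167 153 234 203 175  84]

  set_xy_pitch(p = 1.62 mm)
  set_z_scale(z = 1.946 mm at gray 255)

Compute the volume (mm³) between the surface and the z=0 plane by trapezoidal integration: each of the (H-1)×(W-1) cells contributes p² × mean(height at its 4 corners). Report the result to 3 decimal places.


384.203

height_mm = gray/255 × 1.946; cell vol = 1.62² × mean(4 corners)
unit = 1.62² × 1.946 / (4×255) = 0.00500694 mm³ per gray-sum
row 0: Σ corner-gray over 11 cells = 5278  → 26.4266
row 1: Σ corner-gray over 11 cells = 4862  → 24.3438
row 2: Σ corner-gray over 11 cells = 5291  → 26.4917
row 3: Σ corner-gray over 11 cells = 5880  → 29.4408
row 4: Σ corner-gray over 11 cells = 6370  → 31.8942
row 5: Σ corner-gray over 11 cells = 5670  → 28.3894
row 6: Σ corner-gray over 11 cells = 4839  → 24.2286
row 7: Σ corner-gray over 11 cells = 5595  → 28.0138
row 8: Σ corner-gray over 11 cells = 5877  → 29.4258
row 9: Σ corner-gray over 11 cells = 5124  → 25.6556
row 10: Σ corner-gray over 11 cells = 4773  → 23.8981
row 11: Σ corner-gray over 11 cells = 5225  → 26.1613
row 12: Σ corner-gray over 11 cells = 5646  → 28.2692
row 13: Σ corner-gray over 11 cells = 6304  → 31.5638
Σ rows: total corner-gray = 76734  → 384.2028 mm³


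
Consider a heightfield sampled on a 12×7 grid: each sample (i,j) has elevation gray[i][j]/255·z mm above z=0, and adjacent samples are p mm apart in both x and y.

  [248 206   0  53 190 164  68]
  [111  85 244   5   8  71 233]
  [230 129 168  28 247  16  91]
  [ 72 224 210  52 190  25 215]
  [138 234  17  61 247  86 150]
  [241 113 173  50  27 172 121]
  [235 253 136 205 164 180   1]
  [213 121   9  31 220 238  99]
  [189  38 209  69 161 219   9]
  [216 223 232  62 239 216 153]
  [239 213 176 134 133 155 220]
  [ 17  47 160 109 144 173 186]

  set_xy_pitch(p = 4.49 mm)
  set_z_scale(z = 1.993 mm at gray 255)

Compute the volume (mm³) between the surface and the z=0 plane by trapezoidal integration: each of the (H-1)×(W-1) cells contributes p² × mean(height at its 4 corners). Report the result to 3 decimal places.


height_mm = gray/255 × 1.993; cell vol = 4.49² × mean(4 corners)
unit = 4.49² × 1.993 / (4×255) = 0.0393913 mm³ per gray-sum
row 0: Σ corner-gray over 6 cells = 2712  → 106.8291
row 1: Σ corner-gray over 6 cells = 2667  → 105.0565
row 2: Σ corner-gray over 6 cells = 3186  → 125.5005
row 3: Σ corner-gray over 6 cells = 3267  → 128.6912
row 4: Σ corner-gray over 6 cells = 3010  → 118.5677
row 5: Σ corner-gray over 6 cells = 3544  → 139.6026
row 6: Σ corner-gray over 6 cells = 3662  → 144.2508
row 7: Σ corner-gray over 6 cells = 3140  → 123.6885
row 8: Σ corner-gray over 6 cells = 3903  → 153.7441
row 9: Σ corner-gray over 6 cells = 4394  → 173.0852
row 10: Σ corner-gray over 6 cells = 3550  → 139.8390
Σ rows: total corner-gray = 37035  → 1458.8551 mm³

1458.855


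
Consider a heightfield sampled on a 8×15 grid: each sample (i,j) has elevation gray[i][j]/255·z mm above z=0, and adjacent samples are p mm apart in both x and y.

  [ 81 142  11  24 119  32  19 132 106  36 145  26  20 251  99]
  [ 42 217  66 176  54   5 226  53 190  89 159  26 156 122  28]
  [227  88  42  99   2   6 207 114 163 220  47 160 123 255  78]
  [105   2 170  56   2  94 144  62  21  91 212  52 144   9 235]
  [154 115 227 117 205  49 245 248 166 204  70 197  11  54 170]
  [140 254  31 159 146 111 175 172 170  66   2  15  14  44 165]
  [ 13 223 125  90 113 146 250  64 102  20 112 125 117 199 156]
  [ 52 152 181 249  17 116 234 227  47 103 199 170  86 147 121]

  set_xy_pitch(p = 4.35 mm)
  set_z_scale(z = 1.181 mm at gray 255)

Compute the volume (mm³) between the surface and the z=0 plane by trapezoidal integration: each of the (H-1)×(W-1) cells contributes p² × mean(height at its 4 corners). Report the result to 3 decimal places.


1000.575

height_mm = gray/255 × 1.181; cell vol = 4.35² × mean(4 corners)
unit = 4.35² × 1.181 / (4×255) = 0.0219093 mm³ per gray-sum
row 0: Σ corner-gray over 14 cells = 5454  → 119.4933
row 1: Σ corner-gray over 14 cells = 6505  → 142.5199
row 2: Σ corner-gray over 14 cells = 5815  → 127.4025
row 3: Σ corner-gray over 14 cells = 6598  → 144.5575
row 4: Σ corner-gray over 14 cells = 7163  → 156.9362
row 5: Σ corner-gray over 14 cells = 6564  → 143.8126
row 6: Σ corner-gray over 14 cells = 7570  → 165.8533
Σ rows: total corner-gray = 45669  → 1000.5752 mm³


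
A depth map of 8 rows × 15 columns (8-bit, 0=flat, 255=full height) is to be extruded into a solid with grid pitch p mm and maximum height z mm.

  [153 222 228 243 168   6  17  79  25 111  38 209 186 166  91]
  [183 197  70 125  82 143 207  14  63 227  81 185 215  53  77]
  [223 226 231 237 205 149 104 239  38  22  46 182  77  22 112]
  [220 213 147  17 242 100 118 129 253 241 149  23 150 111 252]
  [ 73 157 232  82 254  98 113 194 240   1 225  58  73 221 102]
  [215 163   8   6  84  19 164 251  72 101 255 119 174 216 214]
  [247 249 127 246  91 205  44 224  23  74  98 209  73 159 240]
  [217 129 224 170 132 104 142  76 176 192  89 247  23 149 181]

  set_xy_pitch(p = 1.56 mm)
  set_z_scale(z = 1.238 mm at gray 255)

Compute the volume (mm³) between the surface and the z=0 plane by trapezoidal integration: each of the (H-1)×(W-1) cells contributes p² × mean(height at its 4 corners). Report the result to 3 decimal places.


height_mm = gray/255 × 1.238; cell vol = 1.56² × mean(4 corners)
unit = 1.56² × 1.238 / (4×255) = 0.00295372 mm³ per gray-sum
row 0: Σ corner-gray over 14 cells = 7224  → 21.3377
row 1: Σ corner-gray over 14 cells = 7475  → 22.0791
row 2: Σ corner-gray over 14 cells = 8149  → 24.0699
row 3: Σ corner-gray over 14 cells = 8329  → 24.6016
row 4: Σ corner-gray over 14 cells = 7764  → 22.9327
row 5: Σ corner-gray over 14 cells = 7824  → 23.1099
row 6: Σ corner-gray over 14 cells = 8235  → 24.3239
Σ rows: total corner-gray = 55000  → 162.4547 mm³

162.455


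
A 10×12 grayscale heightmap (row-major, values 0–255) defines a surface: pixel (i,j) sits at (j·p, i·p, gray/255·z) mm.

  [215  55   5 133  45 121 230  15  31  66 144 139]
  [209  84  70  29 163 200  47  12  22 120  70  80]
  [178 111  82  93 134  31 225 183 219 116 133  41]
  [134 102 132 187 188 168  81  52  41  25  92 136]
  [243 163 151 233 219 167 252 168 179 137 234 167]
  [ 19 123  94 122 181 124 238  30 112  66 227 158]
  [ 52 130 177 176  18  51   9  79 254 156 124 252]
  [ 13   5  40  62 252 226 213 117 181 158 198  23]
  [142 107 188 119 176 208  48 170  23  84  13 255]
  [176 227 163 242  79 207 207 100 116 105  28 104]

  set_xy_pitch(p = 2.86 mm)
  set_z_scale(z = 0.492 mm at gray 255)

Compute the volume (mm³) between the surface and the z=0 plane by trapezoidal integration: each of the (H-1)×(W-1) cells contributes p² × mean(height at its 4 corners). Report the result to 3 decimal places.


198.267

height_mm = gray/255 × 0.492; cell vol = 2.86² × mean(4 corners)
unit = 2.86² × 0.492 / (4×255) = 0.00394545 mm³ per gray-sum
row 0: Σ corner-gray over 11 cells = 3967  → 15.6516
row 1: Σ corner-gray over 11 cells = 4796  → 18.9224
row 2: Σ corner-gray over 11 cells = 5279  → 20.8281
row 3: Σ corner-gray over 11 cells = 6622  → 26.1268
row 4: Σ corner-gray over 11 cells = 7027  → 27.7247
row 5: Σ corner-gray over 11 cells = 5463  → 21.5540
row 6: Σ corner-gray over 11 cells = 5592  → 22.0630
row 7: Σ corner-gray over 11 cells = 5609  → 22.1301
row 8: Σ corner-gray over 11 cells = 5897  → 23.2663
Σ rows: total corner-gray = 50252  → 198.2670 mm³


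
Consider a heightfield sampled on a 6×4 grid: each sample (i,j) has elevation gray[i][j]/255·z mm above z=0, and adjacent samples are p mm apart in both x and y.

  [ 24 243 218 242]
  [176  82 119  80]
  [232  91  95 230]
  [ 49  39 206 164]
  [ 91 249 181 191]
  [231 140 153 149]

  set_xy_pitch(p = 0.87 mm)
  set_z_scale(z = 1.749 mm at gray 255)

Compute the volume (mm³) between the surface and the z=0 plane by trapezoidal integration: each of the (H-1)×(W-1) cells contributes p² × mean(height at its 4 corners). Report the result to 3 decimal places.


11.458

height_mm = gray/255 × 1.749; cell vol = 0.87² × mean(4 corners)
unit = 0.87² × 1.749 / (4×255) = 0.00129786 mm³ per gray-sum
row 0: Σ corner-gray over 3 cells = 1846  → 2.3959
row 1: Σ corner-gray over 3 cells = 1492  → 1.9364
row 2: Σ corner-gray over 3 cells = 1537  → 1.9948
row 3: Σ corner-gray over 3 cells = 1845  → 2.3946
row 4: Σ corner-gray over 3 cells = 2108  → 2.7359
Σ rows: total corner-gray = 8828  → 11.4575 mm³


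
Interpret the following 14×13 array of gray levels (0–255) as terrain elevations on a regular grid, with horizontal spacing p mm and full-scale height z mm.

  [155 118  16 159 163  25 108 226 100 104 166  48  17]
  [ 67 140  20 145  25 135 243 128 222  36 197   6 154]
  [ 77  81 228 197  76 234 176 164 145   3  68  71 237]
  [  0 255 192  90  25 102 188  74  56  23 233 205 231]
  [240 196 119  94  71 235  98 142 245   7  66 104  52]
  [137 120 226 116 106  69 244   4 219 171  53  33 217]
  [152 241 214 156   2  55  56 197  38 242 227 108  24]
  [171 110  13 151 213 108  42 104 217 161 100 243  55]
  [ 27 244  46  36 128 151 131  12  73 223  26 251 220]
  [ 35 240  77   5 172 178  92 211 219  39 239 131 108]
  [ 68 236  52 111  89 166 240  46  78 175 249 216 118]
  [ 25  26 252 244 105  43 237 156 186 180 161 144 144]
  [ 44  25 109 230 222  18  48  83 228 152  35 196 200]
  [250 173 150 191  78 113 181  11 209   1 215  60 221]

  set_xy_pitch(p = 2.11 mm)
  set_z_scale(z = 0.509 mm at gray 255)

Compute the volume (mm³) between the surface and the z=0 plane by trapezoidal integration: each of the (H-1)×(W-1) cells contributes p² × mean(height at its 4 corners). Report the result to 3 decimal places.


181.741

height_mm = gray/255 × 0.509; cell vol = 2.11² × mean(4 corners)
unit = 2.11² × 0.509 / (4×255) = 0.00222169 mm³ per gray-sum
row 0: Σ corner-gray over 12 cells = 5453  → 12.1148
row 1: Σ corner-gray over 12 cells = 6015  → 13.3634
row 2: Σ corner-gray over 12 cells = 6317  → 14.0344
row 3: Σ corner-gray over 12 cells = 6163  → 13.6922
row 4: Σ corner-gray over 12 cells = 6122  → 13.6012
row 5: Σ corner-gray over 12 cells = 6324  → 14.0499
row 6: Σ corner-gray over 12 cells = 6398  → 14.2143
row 7: Σ corner-gray over 12 cells = 6039  → 13.4168
row 8: Σ corner-gray over 12 cells = 6238  → 13.8589
row 9: Σ corner-gray over 12 cells = 6851  → 15.2208
row 10: Σ corner-gray over 12 cells = 7139  → 15.8606
row 11: Σ corner-gray over 12 cells = 6573  → 14.6031
row 12: Σ corner-gray over 12 cells = 6171  → 13.7100
Σ rows: total corner-gray = 81803  → 181.7405 mm³


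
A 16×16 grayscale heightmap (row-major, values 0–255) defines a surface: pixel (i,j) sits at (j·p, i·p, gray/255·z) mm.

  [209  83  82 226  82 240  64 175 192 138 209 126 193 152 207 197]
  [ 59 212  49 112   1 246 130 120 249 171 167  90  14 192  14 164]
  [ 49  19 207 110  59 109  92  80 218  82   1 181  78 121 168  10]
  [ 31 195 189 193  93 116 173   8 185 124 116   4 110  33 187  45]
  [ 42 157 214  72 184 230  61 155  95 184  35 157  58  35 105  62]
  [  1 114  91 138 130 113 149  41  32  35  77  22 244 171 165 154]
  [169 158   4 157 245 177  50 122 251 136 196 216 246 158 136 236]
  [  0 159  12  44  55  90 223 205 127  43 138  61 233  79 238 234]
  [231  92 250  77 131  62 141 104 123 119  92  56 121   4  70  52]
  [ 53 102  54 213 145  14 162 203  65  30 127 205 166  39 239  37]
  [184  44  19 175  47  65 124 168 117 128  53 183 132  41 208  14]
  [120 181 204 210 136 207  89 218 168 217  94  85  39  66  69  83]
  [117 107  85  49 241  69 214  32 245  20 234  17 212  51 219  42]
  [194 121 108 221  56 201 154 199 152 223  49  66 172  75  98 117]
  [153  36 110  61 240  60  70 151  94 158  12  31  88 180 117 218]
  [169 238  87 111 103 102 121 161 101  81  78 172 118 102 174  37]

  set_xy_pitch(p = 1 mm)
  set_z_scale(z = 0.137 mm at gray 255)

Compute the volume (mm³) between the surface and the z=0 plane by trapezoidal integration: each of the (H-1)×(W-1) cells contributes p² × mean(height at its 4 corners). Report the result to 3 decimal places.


height_mm = gray/255 × 0.137; cell vol = 1² × mean(4 corners)
unit = 1² × 0.137 / (4×255) = 0.000134314 mm³ per gray-sum
row 0: Σ corner-gray over 15 cells = 8501  → 1.1418
row 1: Σ corner-gray over 15 cells = 6866  → 0.9222
row 2: Σ corner-gray over 15 cells = 6637  → 0.8914
row 3: Σ corner-gray over 15 cells = 7116  → 0.9558
row 4: Σ corner-gray over 15 cells = 6787  → 0.9116
row 5: Σ corner-gray over 15 cells = 8108  → 1.0890
row 6: Σ corner-gray over 15 cells = 8557  → 1.1493
row 7: Σ corner-gray over 15 cells = 6815  → 0.9153
row 8: Σ corner-gray over 15 cells = 6785  → 0.9113
row 9: Σ corner-gray over 15 cells = 6824  → 0.9166
row 10: Σ corner-gray over 15 cells = 7375  → 0.9906
row 11: Σ corner-gray over 15 cells = 7918  → 1.0635
row 12: Σ corner-gray over 15 cells = 7850  → 1.0544
row 13: Σ corner-gray over 15 cells = 7288  → 0.9789
row 14: Σ corner-gray over 15 cells = 6891  → 0.9256
Σ rows: total corner-gray = 110318  → 14.8172 mm³

14.817


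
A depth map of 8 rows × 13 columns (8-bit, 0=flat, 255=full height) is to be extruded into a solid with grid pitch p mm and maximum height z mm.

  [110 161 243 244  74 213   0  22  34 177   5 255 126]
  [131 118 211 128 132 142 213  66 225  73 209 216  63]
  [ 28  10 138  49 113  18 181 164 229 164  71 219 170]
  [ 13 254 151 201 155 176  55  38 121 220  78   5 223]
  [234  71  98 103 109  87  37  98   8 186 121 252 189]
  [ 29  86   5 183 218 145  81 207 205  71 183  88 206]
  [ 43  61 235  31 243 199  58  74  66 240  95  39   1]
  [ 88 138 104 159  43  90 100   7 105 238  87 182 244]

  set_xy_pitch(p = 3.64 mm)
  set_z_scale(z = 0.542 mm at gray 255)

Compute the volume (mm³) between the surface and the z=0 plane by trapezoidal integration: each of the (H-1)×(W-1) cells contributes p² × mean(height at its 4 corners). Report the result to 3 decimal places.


300.586

height_mm = gray/255 × 0.542; cell vol = 3.64² × mean(4 corners)
unit = 3.64² × 0.542 / (4×255) = 0.00704047 mm³ per gray-sum
row 0: Σ corner-gray over 12 cells = 6752  → 47.5373
row 1: Σ corner-gray over 12 cells = 6570  → 46.2559
row 2: Σ corner-gray over 12 cells = 6054  → 42.6230
row 3: Σ corner-gray over 12 cells = 5907  → 41.5881
row 4: Σ corner-gray over 12 cells = 5942  → 41.8345
row 5: Σ corner-gray over 12 cells = 5905  → 41.5740
row 6: Σ corner-gray over 12 cells = 5564  → 39.1732
Σ rows: total corner-gray = 42694  → 300.5860 mm³


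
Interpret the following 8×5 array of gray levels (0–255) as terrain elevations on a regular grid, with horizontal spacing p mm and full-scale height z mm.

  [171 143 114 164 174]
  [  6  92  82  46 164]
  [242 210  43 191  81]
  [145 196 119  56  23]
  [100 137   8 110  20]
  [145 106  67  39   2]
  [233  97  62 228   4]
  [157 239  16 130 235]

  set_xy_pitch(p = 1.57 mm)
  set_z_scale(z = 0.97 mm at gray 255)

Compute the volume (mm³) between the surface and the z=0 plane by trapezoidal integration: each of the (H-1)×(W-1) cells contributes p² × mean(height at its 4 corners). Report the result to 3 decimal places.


height_mm = gray/255 × 0.97; cell vol = 1.57² × mean(4 corners)
unit = 1.57² × 0.97 / (4×255) = 0.00234407 mm³ per gray-sum
row 0: Σ corner-gray over 4 cells = 1797  → 4.2123
row 1: Σ corner-gray over 4 cells = 1821  → 4.2686
row 2: Σ corner-gray over 4 cells = 2121  → 4.9718
row 3: Σ corner-gray over 4 cells = 1540  → 3.6099
row 4: Σ corner-gray over 4 cells = 1201  → 2.8152
row 5: Σ corner-gray over 4 cells = 1582  → 3.7083
row 6: Σ corner-gray over 4 cells = 2173  → 5.0937
Σ rows: total corner-gray = 12235  → 28.6797 mm³

28.680


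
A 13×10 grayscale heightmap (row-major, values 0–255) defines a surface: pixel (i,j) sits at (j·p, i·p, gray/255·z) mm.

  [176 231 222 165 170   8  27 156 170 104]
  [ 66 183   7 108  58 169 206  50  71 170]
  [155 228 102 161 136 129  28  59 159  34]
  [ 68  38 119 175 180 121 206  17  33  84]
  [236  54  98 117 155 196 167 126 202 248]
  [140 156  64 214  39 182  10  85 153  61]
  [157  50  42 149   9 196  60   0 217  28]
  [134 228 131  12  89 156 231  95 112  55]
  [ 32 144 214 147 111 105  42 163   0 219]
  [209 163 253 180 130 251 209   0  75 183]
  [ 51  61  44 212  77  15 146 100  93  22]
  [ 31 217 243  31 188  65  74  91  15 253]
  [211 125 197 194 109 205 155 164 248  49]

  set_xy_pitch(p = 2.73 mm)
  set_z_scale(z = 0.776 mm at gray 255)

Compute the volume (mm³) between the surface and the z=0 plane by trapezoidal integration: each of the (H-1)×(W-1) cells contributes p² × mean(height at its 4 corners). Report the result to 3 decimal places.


297.632

height_mm = gray/255 × 0.776; cell vol = 2.73² × mean(4 corners)
unit = 2.73² × 0.776 / (4×255) = 0.00567005 mm³ per gray-sum
row 0: Σ corner-gray over 9 cells = 4518  → 25.6173
row 1: Σ corner-gray over 9 cells = 4133  → 23.4343
row 2: Σ corner-gray over 9 cells = 4123  → 23.3776
row 3: Σ corner-gray over 9 cells = 4644  → 26.3317
row 4: Σ corner-gray over 9 cells = 4721  → 26.7683
row 5: Σ corner-gray over 9 cells = 3638  → 20.6276
row 6: Σ corner-gray over 9 cells = 3928  → 22.2720
row 7: Σ corner-gray over 9 cells = 4400  → 24.9482
row 8: Σ corner-gray over 9 cells = 5017  → 28.4466
row 9: Σ corner-gray over 9 cells = 4483  → 25.4188
row 10: Σ corner-gray over 9 cells = 3701  → 20.9849
row 11: Σ corner-gray over 9 cells = 5186  → 29.4049
Σ rows: total corner-gray = 52492  → 297.6322 mm³
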